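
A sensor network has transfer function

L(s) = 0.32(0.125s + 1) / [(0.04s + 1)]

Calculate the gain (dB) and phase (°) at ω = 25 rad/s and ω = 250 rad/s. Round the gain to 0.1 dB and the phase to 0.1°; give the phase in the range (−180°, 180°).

ω = 25: -2.6 dB, 27.3°; ω = 250: -0.0 dB, 3.9°

At ω = 25 rad/s:
zero (1 + j25·0.125) = 1 + j3.125 → |·| ≈ 3.2811, ∠ ≈ 72.26°
pole (1 + j25·0.04) = 1 + j1 → |·| ≈ 1.4142, ∠ ≈ 45.00°
|L| = 0.32 · 3.2811 / (1.4142) ≈ 0.74244
Gain = 20 log₁₀(0.74244) ≈ -2.59 dB
∠L = (72.26°) − (45.00°) = 27.26°

At ω = 250 rad/s:
zero (1 + j250·0.125) = 1 + j31.25 → |·| ≈ 31.266, ∠ ≈ 88.17°
pole (1 + j250·0.04) = 1 + j10 → |·| ≈ 10.05, ∠ ≈ 84.29°
|L| = 0.32 · 31.266 / (10.05) ≈ 0.99553
Gain = 20 log₁₀(0.99553) ≈ -0.04 dB
∠L = (88.17°) − (84.29°) = 3.88°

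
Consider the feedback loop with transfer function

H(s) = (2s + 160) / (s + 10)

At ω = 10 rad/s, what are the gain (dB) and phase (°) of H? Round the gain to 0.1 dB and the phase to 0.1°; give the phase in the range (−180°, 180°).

21.1 dB, -37.9°

Substitute s = j10:
Numerator: 2(j10) + 160 = 160 + j20
Denominator: (j10) + 10 = 10 + j10
|N| = √(160² + 20²) ≈ 161.25, ∠N ≈ 7.13°
|D| = √(10² + 10²) ≈ 14.142, ∠D ≈ 45.00°
|H| = 161.25 / 14.142 ≈ 11.402
Gain = 20 log₁₀(11.402) ≈ 21.14 dB
∠H = 7.13° − 45.00° = -37.87°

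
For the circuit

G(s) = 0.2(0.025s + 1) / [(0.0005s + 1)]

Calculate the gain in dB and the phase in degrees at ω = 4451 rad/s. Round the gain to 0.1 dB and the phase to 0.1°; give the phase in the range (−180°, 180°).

19.2 dB, 23.7°

At ω = 4451 rad/s:
zero (1 + j4451·0.025) = 1 + j111.275 → |·| ≈ 111.28, ∠ ≈ 89.49°
pole (1 + j4451·0.0005) = 1 + j2.2255 → |·| ≈ 2.4398, ∠ ≈ 65.80°
|G| = 0.2 · 111.28 / (2.4398) ≈ 9.1221
Gain = 20 log₁₀(9.1221) ≈ 19.20 dB
∠G = (89.49°) − (65.80°) = 23.69°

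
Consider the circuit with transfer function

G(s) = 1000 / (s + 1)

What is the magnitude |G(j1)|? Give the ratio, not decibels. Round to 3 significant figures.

707

At s = jω = j1:
pole (s+1): 1 + j1 → |·| = √(1²+1²) = √2 ≈ 1.4142, ∠ = arctan(1/1) ≈ 45.00°
|G| = 1000 / 1.4142 ≈ 707.11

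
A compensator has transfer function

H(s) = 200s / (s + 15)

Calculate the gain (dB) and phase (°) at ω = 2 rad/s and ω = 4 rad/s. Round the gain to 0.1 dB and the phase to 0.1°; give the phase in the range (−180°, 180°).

ω = 2: 28.4 dB, 82.4°; ω = 4: 34.2 dB, 75.1°

At s = jω = j2:
zero at origin: s = j2 → |·| = 2, ∠ = 90.00°
pole (s+15): 15 + j2 → |·| = √(15²+2²) = √229 ≈ 15.133, ∠ = arctan(2/15) ≈ 7.59°
|H| = 200 · 2 / 15.133 ≈ 26.432
Gain = 20 log₁₀(26.432) ≈ 28.44 dB
∠H = 90.00° − 7.59° = 82.41°

At s = jω = j4:
zero at origin: s = j4 → |·| = 4, ∠ = 90.00°
pole (s+15): 15 + j4 → |·| = √(15²+4²) = √241 ≈ 15.524, ∠ = arctan(4/15) ≈ 14.93°
|H| = 200 · 4 / 15.524 ≈ 51.533
Gain = 20 log₁₀(51.533) ≈ 34.24 dB
∠H = 90.00° − 14.93° = 75.07°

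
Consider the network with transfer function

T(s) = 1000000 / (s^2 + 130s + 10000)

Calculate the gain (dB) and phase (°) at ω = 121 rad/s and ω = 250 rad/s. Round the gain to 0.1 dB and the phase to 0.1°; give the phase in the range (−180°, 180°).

ω = 121: 35.7 dB, -106.4°; ω = 250: 24.2 dB, -148.2°

At s = jω = j121:
quadratic: (j121)² + 130·j121 + 10000 = -4641 + j15730 → |·| ≈ 16400, ∠ ≈ 106.44°
|T| = 1000000 / 16400 ≈ 60.976
Gain = 20 log₁₀(60.976) ≈ 35.70 dB
∠T = 0.00° − 106.44° = -106.44°

At s = jω = j250:
quadratic: (j250)² + 130·j250 + 10000 = -52500 + j32500 → |·| ≈ 61745, ∠ ≈ 148.24°
|T| = 1000000 / 61745 ≈ 16.196
Gain = 20 log₁₀(16.196) ≈ 24.19 dB
∠T = 0.00° − 148.24° = -148.24°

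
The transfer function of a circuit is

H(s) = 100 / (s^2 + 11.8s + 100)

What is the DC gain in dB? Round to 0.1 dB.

0.0 dB

H(0) = 100 / 100 = 1
20 log₁₀(1) ≈ 0.00 dB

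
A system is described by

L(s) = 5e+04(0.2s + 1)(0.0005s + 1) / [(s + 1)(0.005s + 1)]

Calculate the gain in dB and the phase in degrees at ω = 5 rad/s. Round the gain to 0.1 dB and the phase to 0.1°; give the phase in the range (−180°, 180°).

At ω = 5 rad/s:
zero (1 + j5·0.2) = 1 + j1 → |·| ≈ 1.4142, ∠ ≈ 45.00°
zero (1 + j5·0.0005) = 1 + j0.0025 → |·| ≈ 1, ∠ ≈ 0.14°
pole (1 + j5·1) = 1 + j5 → |·| ≈ 5.099, ∠ ≈ 78.69°
pole (1 + j5·0.005) = 1 + j0.025 → |·| ≈ 1.0003, ∠ ≈ 1.43°
|L| = 5e+04 · 1.4142 · 1 / (5.099 · 1.0003) ≈ 13863
Gain = 20 log₁₀(13863) ≈ 82.84 dB
∠L = (45.00° + 0.14°) − (78.69° + 1.43°) = -34.98°

82.8 dB, -35.0°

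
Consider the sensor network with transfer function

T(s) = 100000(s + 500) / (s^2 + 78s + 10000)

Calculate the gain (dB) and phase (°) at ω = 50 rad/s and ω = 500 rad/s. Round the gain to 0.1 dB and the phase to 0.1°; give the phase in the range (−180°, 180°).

ω = 50: 75.5 dB, -21.8°; ω = 500: 49.3 dB, -125.8°

At s = jω = j50:
zero (s+500): 500 + j50 → |·| = √(500²+50²) = √252500 ≈ 502.49, ∠ = arctan(50/500) ≈ 5.71°
quadratic: (j50)² + 78·j50 + 10000 = 7500 + j3900 → |·| ≈ 8453.4, ∠ ≈ 27.47°
|T| = 100000 · 502.49 / 8453.4 ≈ 5944.2
Gain = 20 log₁₀(5944.2) ≈ 75.48 dB
∠T = 5.71° − 27.47° = -21.76°

At s = jω = j500:
zero (s+500): 500 + j500 → |·| = √(500²+500²) = √500000 ≈ 707.11, ∠ = arctan(500/500) ≈ 45.00°
quadratic: (j500)² + 78·j500 + 10000 = -240000 + j39000 → |·| ≈ 2.4315e+05, ∠ ≈ 170.77°
|T| = 100000 · 707.11 / 2.4315e+05 ≈ 290.81
Gain = 20 log₁₀(290.81) ≈ 49.27 dB
∠T = 45.00° − 170.77° = -125.77°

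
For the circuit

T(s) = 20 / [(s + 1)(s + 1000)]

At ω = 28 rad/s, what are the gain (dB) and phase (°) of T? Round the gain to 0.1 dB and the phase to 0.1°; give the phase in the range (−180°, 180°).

At s = jω = j28:
pole (s+1): 1 + j28 → |·| = √(1²+28²) = √785 ≈ 28.018, ∠ = arctan(28/1) ≈ 87.95°
pole (s+1000): 1000 + j28 → |·| = √(1000²+28²) = √1000784 ≈ 1000.4, ∠ = arctan(28/1000) ≈ 1.60°
|T| = 20 / 28029 ≈ 0.00071355
Gain = 20 log₁₀(0.00071355) ≈ -62.93 dB
∠T = 0.00° − 89.55° = -89.55°

-62.9 dB, -89.6°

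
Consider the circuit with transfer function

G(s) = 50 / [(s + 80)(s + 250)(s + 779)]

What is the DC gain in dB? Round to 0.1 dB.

G(0) = 50 / (80·250·779) ≈ 3.2092e-06
20 log₁₀(3.2092e-06) ≈ -109.87 dB

-109.9 dB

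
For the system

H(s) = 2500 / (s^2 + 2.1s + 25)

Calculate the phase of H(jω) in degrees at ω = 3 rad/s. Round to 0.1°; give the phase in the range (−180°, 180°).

-21.5°

At s = jω = j3:
quadratic: (j3)² + 2.1·j3 + 25 = 16 + j6.3 → |·| ≈ 17.196, ∠ ≈ 21.49°
∠H = 0.00° − 21.49° = -21.49°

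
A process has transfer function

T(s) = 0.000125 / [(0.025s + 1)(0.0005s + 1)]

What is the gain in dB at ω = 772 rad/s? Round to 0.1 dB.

At ω = 772 rad/s:
pole (1 + j772·0.025) = 1 + j19.3 → |·| ≈ 19.326, ∠ ≈ 87.03°
pole (1 + j772·0.0005) = 1 + j0.386 → |·| ≈ 1.0719, ∠ ≈ 21.11°
|T| = 0.000125 · 1 / (19.326 · 1.0719) ≈ 6.0341e-06
Gain = 20 log₁₀(6.0341e-06) ≈ -104.39 dB

-104.4 dB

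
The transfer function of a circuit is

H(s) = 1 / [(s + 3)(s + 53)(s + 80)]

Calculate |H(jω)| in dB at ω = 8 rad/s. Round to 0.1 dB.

-91.3 dB

At s = jω = j8:
pole (s+3): 3 + j8 → |·| = √(3²+8²) = √73 ≈ 8.544, ∠ = arctan(8/3) ≈ 69.44°
pole (s+53): 53 + j8 → |·| = √(53²+8²) = √2873 ≈ 53.6, ∠ = arctan(8/53) ≈ 8.58°
pole (s+80): 80 + j8 → |·| = √(80²+8²) = √6464 ≈ 80.399, ∠ = arctan(8/80) ≈ 5.71°
|H| = 1 / 36819 ≈ 2.716e-05
Gain = 20 log₁₀(2.716e-05) ≈ -91.32 dB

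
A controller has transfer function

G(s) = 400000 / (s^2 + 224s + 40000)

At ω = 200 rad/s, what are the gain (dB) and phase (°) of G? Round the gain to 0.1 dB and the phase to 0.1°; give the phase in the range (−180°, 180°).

19.0 dB, -90.0°

At s = jω = j200:
quadratic: (j200)² + 224·j200 + 40000 = 0 + j44800 → |·| ≈ 44800, ∠ ≈ 90.00°
|G| = 400000 / 44800 ≈ 8.9286
Gain = 20 log₁₀(8.9286) ≈ 19.02 dB
∠G = 0.00° − 90.00° = -90.00°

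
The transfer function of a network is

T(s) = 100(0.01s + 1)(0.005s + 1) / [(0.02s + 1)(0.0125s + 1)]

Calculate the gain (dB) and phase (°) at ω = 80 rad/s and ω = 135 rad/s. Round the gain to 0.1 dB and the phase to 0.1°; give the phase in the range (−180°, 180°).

ω = 80: 34.3 dB, -42.5°; ω = 135: 31.1 dB, -41.5°

At ω = 80 rad/s:
zero (1 + j80·0.01) = 1 + j0.8 → |·| ≈ 1.2806, ∠ ≈ 38.66°
zero (1 + j80·0.005) = 1 + j0.4 → |·| ≈ 1.077, ∠ ≈ 21.80°
pole (1 + j80·0.02) = 1 + j1.6 → |·| ≈ 1.8868, ∠ ≈ 57.99°
pole (1 + j80·0.0125) = 1 + j1 → |·| ≈ 1.4142, ∠ ≈ 45.00°
|T| = 100 · 1.2806 · 1.077 / (1.8868 · 1.4142) ≈ 51.688
Gain = 20 log₁₀(51.688) ≈ 34.27 dB
∠T = (38.66° + 21.80°) − (57.99° + 45.00°) = -42.53°

At ω = 135 rad/s:
zero (1 + j135·0.01) = 1 + j1.35 → |·| ≈ 1.68, ∠ ≈ 53.47°
zero (1 + j135·0.005) = 1 + j0.675 → |·| ≈ 1.2065, ∠ ≈ 34.02°
pole (1 + j135·0.02) = 1 + j2.7 → |·| ≈ 2.8792, ∠ ≈ 69.68°
pole (1 + j135·0.0125) = 1 + j1.6875 → |·| ≈ 1.9615, ∠ ≈ 59.35°
|T| = 100 · 1.68 · 1.2065 / (2.8792 · 1.9615) ≈ 35.89
Gain = 20 log₁₀(35.89) ≈ 31.10 dB
∠T = (53.47° + 34.02°) − (69.68° + 59.35°) = -41.54°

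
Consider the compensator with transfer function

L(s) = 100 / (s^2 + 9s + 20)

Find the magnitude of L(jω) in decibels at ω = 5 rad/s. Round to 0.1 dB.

6.9 dB

Substitute s = j5:
Numerator: 100 = 100 + j0
Denominator: (j5)^2 + 9(j5) + 20 = -5 + j45
|N| = √(100² + 0²) ≈ 100, ∠N ≈ 0.00°
|D| = √(5² + 45²) ≈ 45.277, ∠D ≈ 96.34°
|L| = 100 / 45.277 ≈ 2.2086
Gain = 20 log₁₀(2.2086) ≈ 6.88 dB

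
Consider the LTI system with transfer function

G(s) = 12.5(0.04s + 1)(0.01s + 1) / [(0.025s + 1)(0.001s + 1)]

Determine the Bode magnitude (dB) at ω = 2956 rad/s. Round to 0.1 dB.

At ω = 2956 rad/s:
zero (1 + j2956·0.04) = 1 + j118.24 → |·| ≈ 118.24, ∠ ≈ 89.52°
zero (1 + j2956·0.01) = 1 + j29.56 → |·| ≈ 29.577, ∠ ≈ 88.06°
pole (1 + j2956·0.025) = 1 + j73.9 → |·| ≈ 73.907, ∠ ≈ 89.22°
pole (1 + j2956·0.001) = 1 + j2.956 → |·| ≈ 3.1206, ∠ ≈ 71.31°
|G| = 12.5 · 118.24 · 29.577 / (73.907 · 3.1206) ≈ 189.54
Gain = 20 log₁₀(189.54) ≈ 45.55 dB

45.6 dB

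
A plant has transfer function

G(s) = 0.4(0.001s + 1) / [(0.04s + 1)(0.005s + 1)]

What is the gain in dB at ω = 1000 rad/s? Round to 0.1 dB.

At ω = 1000 rad/s:
zero (1 + j1000·0.001) = 1 + j1 → |·| ≈ 1.4142, ∠ ≈ 45.00°
pole (1 + j1000·0.04) = 1 + j40 → |·| ≈ 40.012, ∠ ≈ 88.57°
pole (1 + j1000·0.005) = 1 + j5 → |·| ≈ 5.099, ∠ ≈ 78.69°
|G| = 0.4 · 1.4142 / (40.012 · 5.099) ≈ 0.0027727
Gain = 20 log₁₀(0.0027727) ≈ -51.14 dB

-51.1 dB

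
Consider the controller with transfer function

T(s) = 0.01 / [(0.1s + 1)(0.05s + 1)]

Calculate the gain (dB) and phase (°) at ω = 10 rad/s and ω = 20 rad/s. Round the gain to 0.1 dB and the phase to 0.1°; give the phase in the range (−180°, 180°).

At ω = 10 rad/s:
pole (1 + j10·0.1) = 1 + j1 → |·| ≈ 1.4142, ∠ ≈ 45.00°
pole (1 + j10·0.05) = 1 + j0.5 → |·| ≈ 1.118, ∠ ≈ 26.57°
|T| = 0.01 · 1 / (1.4142 · 1.118) ≈ 0.0063248
Gain = 20 log₁₀(0.0063248) ≈ -43.98 dB
∠T = (0°) − (45.00° + 26.57°) = -71.57°

At ω = 20 rad/s:
pole (1 + j20·0.1) = 1 + j2 → |·| ≈ 2.2361, ∠ ≈ 63.43°
pole (1 + j20·0.05) = 1 + j1 → |·| ≈ 1.4142, ∠ ≈ 45.00°
|T| = 0.01 · 1 / (2.2361 · 1.4142) ≈ 0.0031623
Gain = 20 log₁₀(0.0031623) ≈ -50.00 dB
∠T = (0°) − (63.43° + 45.00°) = -108.43°

ω = 10: -44.0 dB, -71.6°; ω = 20: -50.0 dB, -108.4°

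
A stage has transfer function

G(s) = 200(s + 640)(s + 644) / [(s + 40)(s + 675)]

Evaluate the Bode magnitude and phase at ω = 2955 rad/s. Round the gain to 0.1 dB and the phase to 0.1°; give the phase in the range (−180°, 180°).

46.2 dB, -10.9°

At s = jω = j2955:
zero (s+640): 640 + j2955 → |·| = √(640²+2955²) = √9141625 ≈ 3023.5, ∠ = arctan(2955/640) ≈ 77.78°
zero (s+644): 644 + j2955 → |·| = √(644²+2955²) = √9146761 ≈ 3024.4, ∠ = arctan(2955/644) ≈ 77.71°
pole (s+40): 40 + j2955 → |·| = √(40²+2955²) = √8733625 ≈ 2955.3, ∠ = arctan(2955/40) ≈ 89.22°
pole (s+675): 675 + j2955 → |·| = √(675²+2955²) = √9187650 ≈ 3031.1, ∠ = arctan(2955/675) ≈ 77.13°
|G| = 200 · 9.1443e+06 / 8.9578e+06 ≈ 204.16
Gain = 20 log₁₀(204.16) ≈ 46.20 dB
∠G = 155.49° − 166.35° = -10.86°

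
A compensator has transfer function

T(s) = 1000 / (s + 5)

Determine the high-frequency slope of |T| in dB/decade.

-20 dB/decade

Each pole contributes −20 dB/decade at high frequency; each zero contributes +20 dB/decade.
Net: 0 zero(s) − 1 pole(s) → -20 dB/decade.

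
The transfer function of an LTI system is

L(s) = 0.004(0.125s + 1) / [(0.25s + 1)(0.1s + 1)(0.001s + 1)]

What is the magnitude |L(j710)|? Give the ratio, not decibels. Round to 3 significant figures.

At ω = 710 rad/s:
zero (1 + j710·0.125) = 1 + j88.75 → |·| ≈ 88.756, ∠ ≈ 89.35°
pole (1 + j710·0.25) = 1 + j177.5 → |·| ≈ 177.5, ∠ ≈ 89.68°
pole (1 + j710·0.1) = 1 + j71 → |·| ≈ 71.007, ∠ ≈ 89.19°
pole (1 + j710·0.001) = 1 + j0.71 → |·| ≈ 1.2264, ∠ ≈ 35.37°
|L| = 0.004 · 88.756 / (177.5 · 71.007 · 1.2264) ≈ 2.2968e-05

2.30e-05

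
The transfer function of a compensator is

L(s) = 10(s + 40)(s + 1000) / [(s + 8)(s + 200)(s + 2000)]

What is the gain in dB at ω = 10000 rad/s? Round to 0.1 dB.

-60.1 dB

At s = jω = j10000:
zero (s+40): 40 + j10000 → |·| = √(40²+10000²) = √100001600 ≈ 10000, ∠ = arctan(10000/40) ≈ 89.77°
zero (s+1000): 1000 + j10000 → |·| = √(1000²+10000²) = √101000000 ≈ 10050, ∠ = arctan(10000/1000) ≈ 84.29°
pole (s+8): 8 + j10000 → |·| = √(8²+10000²) = √100000064 ≈ 10000, ∠ = arctan(10000/8) ≈ 89.95°
pole (s+200): 200 + j10000 → |·| = √(200²+10000²) = √100040000 ≈ 10002, ∠ = arctan(10000/200) ≈ 88.85°
pole (s+2000): 2000 + j10000 → |·| = √(2000²+10000²) = √104000000 ≈ 10198, ∠ = arctan(10000/2000) ≈ 78.69°
|L| = 10 · 1.005e+08 / 1.02e+12 ≈ 0.00098529
Gain = 20 log₁₀(0.00098529) ≈ -60.13 dB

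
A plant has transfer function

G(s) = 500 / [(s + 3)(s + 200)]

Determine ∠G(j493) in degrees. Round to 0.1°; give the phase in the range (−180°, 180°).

-157.6°

At s = jω = j493:
pole (s+3): 3 + j493 → |·| = √(3²+493²) = √243058 ≈ 493.01, ∠ = arctan(493/3) ≈ 89.65°
pole (s+200): 200 + j493 → |·| = √(200²+493²) = √283049 ≈ 532.02, ∠ = arctan(493/200) ≈ 67.92°
∠G = 0.00° − 157.57° = -157.57°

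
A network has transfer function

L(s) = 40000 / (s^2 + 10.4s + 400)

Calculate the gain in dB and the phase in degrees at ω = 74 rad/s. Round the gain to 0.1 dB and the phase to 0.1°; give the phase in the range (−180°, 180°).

17.8 dB, -171.4°

At s = jω = j74:
quadratic: (j74)² + 10.4·j74 + 400 = -5076 + j769.6 → |·| ≈ 5134, ∠ ≈ 171.38°
|L| = 40000 / 5134 ≈ 7.7912
Gain = 20 log₁₀(7.7912) ≈ 17.83 dB
∠L = 0.00° − 171.38° = -171.38°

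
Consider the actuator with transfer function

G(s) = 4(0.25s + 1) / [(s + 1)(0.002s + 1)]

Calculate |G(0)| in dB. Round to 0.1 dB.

G(0) = 4 · 1 / 1 = 4
20 log₁₀(4) ≈ 12.04 dB

12.0 dB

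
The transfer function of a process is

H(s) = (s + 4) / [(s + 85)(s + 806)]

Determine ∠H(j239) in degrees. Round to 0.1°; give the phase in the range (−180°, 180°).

2.1°

At s = jω = j239:
zero (s+4): 4 + j239 → |·| = √(4²+239²) = √57137 ≈ 239.03, ∠ = arctan(239/4) ≈ 89.04°
pole (s+85): 85 + j239 → |·| = √(85²+239²) = √64346 ≈ 253.67, ∠ = arctan(239/85) ≈ 70.42°
pole (s+806): 806 + j239 → |·| = √(806²+239²) = √706757 ≈ 840.69, ∠ = arctan(239/806) ≈ 16.52°
∠H = 89.04° − 86.94° = 2.10°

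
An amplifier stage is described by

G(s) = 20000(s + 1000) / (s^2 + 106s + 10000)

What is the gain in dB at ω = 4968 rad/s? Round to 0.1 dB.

12.3 dB

At s = jω = j4968:
zero (s+1000): 1000 + j4968 → |·| = √(1000²+4968²) = √25681024 ≈ 5067.6, ∠ = arctan(4968/1000) ≈ 78.62°
quadratic: (j4968)² + 106·j4968 + 10000 = -24671024 + j526608 → |·| ≈ 2.4677e+07, ∠ ≈ 178.78°
|G| = 20000 · 5067.6 / 2.4677e+07 ≈ 4.1071
Gain = 20 log₁₀(4.1071) ≈ 12.27 dB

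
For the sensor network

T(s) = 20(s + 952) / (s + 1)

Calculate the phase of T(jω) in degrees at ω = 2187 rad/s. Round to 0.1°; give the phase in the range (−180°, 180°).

-23.5°

At s = jω = j2187:
zero (s+952): 952 + j2187 → |·| = √(952²+2187²) = √5689273 ≈ 2385.2, ∠ = arctan(2187/952) ≈ 66.48°
pole (s+1): 1 + j2187 → |·| = √(1²+2187²) = √4782970 ≈ 2187, ∠ = arctan(2187/1) ≈ 89.97°
∠T = 66.48° − 89.97° = -23.49°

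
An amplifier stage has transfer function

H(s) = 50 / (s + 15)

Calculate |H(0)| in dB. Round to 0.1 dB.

H(0) = 50 / 15 ≈ 3.3333
20 log₁₀(3.3333) ≈ 10.46 dB

10.5 dB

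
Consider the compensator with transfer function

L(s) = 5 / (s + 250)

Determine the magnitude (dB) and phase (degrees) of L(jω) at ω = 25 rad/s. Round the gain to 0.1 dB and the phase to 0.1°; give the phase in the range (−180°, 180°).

-34.0 dB, -5.7°

Substitute s = j25:
Numerator: 5 = 5 + j0
Denominator: (j25) + 250 = 250 + j25
|N| = √(5² + 0²) ≈ 5, ∠N ≈ 0.00°
|D| = √(250² + 25²) ≈ 251.25, ∠D ≈ 5.71°
|L| = 5 / 251.25 ≈ 0.0199
Gain = 20 log₁₀(0.0199) ≈ -34.02 dB
∠L = 0.00° − 5.71° = -5.71°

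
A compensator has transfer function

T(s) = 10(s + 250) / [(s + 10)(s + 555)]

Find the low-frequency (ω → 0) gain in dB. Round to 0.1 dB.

T(0) = 10·250 / (10·555) ≈ 0.45045
20 log₁₀(0.45045) ≈ -6.93 dB

-6.9 dB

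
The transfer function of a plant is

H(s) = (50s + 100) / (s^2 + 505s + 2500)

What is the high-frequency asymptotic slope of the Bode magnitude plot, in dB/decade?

Each pole contributes −20 dB/decade at high frequency; each zero contributes +20 dB/decade.
Net: 1 zero(s) − 2 pole(s) → -20 dB/decade.

-20 dB/decade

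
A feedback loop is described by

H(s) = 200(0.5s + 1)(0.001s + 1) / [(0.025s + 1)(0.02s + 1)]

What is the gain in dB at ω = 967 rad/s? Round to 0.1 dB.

At ω = 967 rad/s:
zero (1 + j967·0.5) = 1 + j483.5 → |·| ≈ 483.5, ∠ ≈ 89.88°
zero (1 + j967·0.001) = 1 + j0.967 → |·| ≈ 1.3911, ∠ ≈ 44.04°
pole (1 + j967·0.025) = 1 + j24.175 → |·| ≈ 24.196, ∠ ≈ 87.63°
pole (1 + j967·0.02) = 1 + j19.34 → |·| ≈ 19.366, ∠ ≈ 87.04°
|H| = 200 · 483.5 · 1.3911 / (24.196 · 19.366) ≈ 287.08
Gain = 20 log₁₀(287.08) ≈ 49.16 dB

49.2 dB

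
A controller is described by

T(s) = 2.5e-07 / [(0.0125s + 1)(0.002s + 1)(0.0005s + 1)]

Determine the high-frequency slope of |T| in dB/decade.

Each pole contributes −20 dB/decade at high frequency; each zero contributes +20 dB/decade.
Net: 0 zero(s) − 3 pole(s) → -60 dB/decade.

-60 dB/decade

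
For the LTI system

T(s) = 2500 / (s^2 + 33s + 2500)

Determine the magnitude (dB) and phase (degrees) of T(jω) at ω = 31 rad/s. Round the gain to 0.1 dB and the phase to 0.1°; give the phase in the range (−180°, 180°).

2.6 dB, -33.6°

At s = jω = j31:
quadratic: (j31)² + 33·j31 + 2500 = 1539 + j1023 → |·| ≈ 1848, ∠ ≈ 33.61°
|T| = 2500 / 1848 ≈ 1.3528
Gain = 20 log₁₀(1.3528) ≈ 2.62 dB
∠T = 0.00° − 33.61° = -33.61°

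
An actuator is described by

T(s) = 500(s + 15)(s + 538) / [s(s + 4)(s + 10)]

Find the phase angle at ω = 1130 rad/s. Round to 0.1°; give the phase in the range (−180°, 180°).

-115.5°

At s = jω = j1130:
zero (s+15): 15 + j1130 → |·| = √(15²+1130²) = √1277125 ≈ 1130.1, ∠ = arctan(1130/15) ≈ 89.24°
zero (s+538): 538 + j1130 → |·| = √(538²+1130²) = √1566344 ≈ 1251.5, ∠ = arctan(1130/538) ≈ 64.54°
pole (s+4): 4 + j1130 → |·| = √(4²+1130²) = √1276916 ≈ 1130, ∠ = arctan(1130/4) ≈ 89.80°
pole (s+10): 10 + j1130 → |·| = √(10²+1130²) = √1277000 ≈ 1130, ∠ = arctan(1130/10) ≈ 89.49°
pole at origin: |s| = 1130, ∠ = 90.00° (in denominator)
∠T = 153.78° − 269.29° = -115.51°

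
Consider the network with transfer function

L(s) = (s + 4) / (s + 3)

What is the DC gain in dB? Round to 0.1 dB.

2.5 dB

L(0) = 4 / 3 ≈ 1.3333
20 log₁₀(1.3333) ≈ 2.50 dB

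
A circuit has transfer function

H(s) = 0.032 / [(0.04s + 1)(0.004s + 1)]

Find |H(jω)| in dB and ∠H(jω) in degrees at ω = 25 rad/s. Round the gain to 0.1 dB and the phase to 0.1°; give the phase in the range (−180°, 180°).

-33.0 dB, -50.7°

At ω = 25 rad/s:
pole (1 + j25·0.04) = 1 + j1 → |·| ≈ 1.4142, ∠ ≈ 45.00°
pole (1 + j25·0.004) = 1 + j0.1 → |·| ≈ 1.005, ∠ ≈ 5.71°
|H| = 0.032 · 1 / (1.4142 · 1.005) ≈ 0.022515
Gain = 20 log₁₀(0.022515) ≈ -32.95 dB
∠H = (0°) − (45.00° + 5.71°) = -50.71°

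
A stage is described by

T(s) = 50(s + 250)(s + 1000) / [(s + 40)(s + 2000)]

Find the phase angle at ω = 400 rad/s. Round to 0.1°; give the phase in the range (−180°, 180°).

-15.8°

At s = jω = j400:
zero (s+250): 250 + j400 → |·| = √(250²+400²) = √222500 ≈ 471.7, ∠ = arctan(400/250) ≈ 57.99°
zero (s+1000): 1000 + j400 → |·| = √(1000²+400²) = √1160000 ≈ 1077, ∠ = arctan(400/1000) ≈ 21.80°
pole (s+40): 40 + j400 → |·| = √(40²+400²) = √161600 ≈ 402, ∠ = arctan(400/40) ≈ 84.29°
pole (s+2000): 2000 + j400 → |·| = √(2000²+400²) = √4160000 ≈ 2039.6, ∠ = arctan(400/2000) ≈ 11.31°
∠T = 79.79° − 95.60° = -15.81°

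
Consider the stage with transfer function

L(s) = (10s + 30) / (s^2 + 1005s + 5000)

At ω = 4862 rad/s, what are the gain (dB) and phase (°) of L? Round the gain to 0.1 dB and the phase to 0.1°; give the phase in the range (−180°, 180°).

-53.9 dB, -78.4°

Substitute s = j4862:
Numerator: 10(j4862) + 30 = 30 + j48620
Denominator: (j4862)^2 + 1005(j4862) + 5000 = -23634044 + j4886310
|N| = √(30² + 48620²) ≈ 48620, ∠N ≈ 89.96°
|D| = √(23634044² + 4886310²) ≈ 2.4134e+07, ∠D ≈ 168.32°
|L| = 48620 / 2.4134e+07 ≈ 0.0020146
Gain = 20 log₁₀(0.0020146) ≈ -53.92 dB
∠L = 89.96° − 168.32° = -78.36°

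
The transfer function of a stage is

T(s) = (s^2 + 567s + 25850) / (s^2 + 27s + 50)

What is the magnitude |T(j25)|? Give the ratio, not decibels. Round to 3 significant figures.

Substitute s = j25:
Numerator: (j25)^2 + 567(j25) + 25850 = 25225 + j14175
Denominator: (j25)^2 + 27(j25) + 50 = -575 + j675
|N| = √(25225² + 14175²) ≈ 28935, ∠N ≈ 29.33°
|D| = √(575² + 675²) ≈ 886.71, ∠D ≈ 130.43°
|T| = 28935 / 886.71 ≈ 32.632

32.6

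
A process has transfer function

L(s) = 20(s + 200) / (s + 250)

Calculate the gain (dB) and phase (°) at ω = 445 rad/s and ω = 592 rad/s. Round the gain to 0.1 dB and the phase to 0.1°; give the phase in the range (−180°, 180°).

ω = 445: 25.6 dB, 5.1°; ω = 592: 25.8 dB, 4.2°

At s = jω = j445:
zero (s+200): 200 + j445 → |·| = √(200²+445²) = √238025 ≈ 487.88, ∠ = arctan(445/200) ≈ 65.80°
pole (s+250): 250 + j445 → |·| = √(250²+445²) = √260525 ≈ 510.42, ∠ = arctan(445/250) ≈ 60.67°
|L| = 20 · 487.88 / 510.42 ≈ 19.117
Gain = 20 log₁₀(19.117) ≈ 25.63 dB
∠L = 65.80° − 60.67° = 5.13°

At s = jω = j592:
zero (s+200): 200 + j592 → |·| = √(200²+592²) = √390464 ≈ 624.87, ∠ = arctan(592/200) ≈ 71.33°
pole (s+250): 250 + j592 → |·| = √(250²+592²) = √412964 ≈ 642.62, ∠ = arctan(592/250) ≈ 67.11°
|L| = 20 · 624.87 / 642.62 ≈ 19.448
Gain = 20 log₁₀(19.448) ≈ 25.78 dB
∠L = 71.33° − 67.11° = 4.22°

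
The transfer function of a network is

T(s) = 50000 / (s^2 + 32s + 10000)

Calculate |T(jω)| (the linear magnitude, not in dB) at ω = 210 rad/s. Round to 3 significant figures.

At s = jω = j210:
quadratic: (j210)² + 32·j210 + 10000 = -34100 + j6720 → |·| ≈ 34756, ∠ ≈ 168.85°
|T| = 50000 / 34756 ≈ 1.4386

1.44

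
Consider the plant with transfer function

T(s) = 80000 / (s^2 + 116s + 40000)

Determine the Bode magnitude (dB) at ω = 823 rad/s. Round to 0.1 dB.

At s = jω = j823:
quadratic: (j823)² + 116·j823 + 40000 = -637329 + j95468 → |·| ≈ 6.4444e+05, ∠ ≈ 171.48°
|T| = 80000 / 6.4444e+05 ≈ 0.12414
Gain = 20 log₁₀(0.12414) ≈ -18.12 dB

-18.1 dB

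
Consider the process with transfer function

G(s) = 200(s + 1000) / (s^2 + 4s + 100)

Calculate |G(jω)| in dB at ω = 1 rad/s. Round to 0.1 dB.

At s = jω = j1:
zero (s+1000): 1000 + j1 → |·| = √(1000²+1²) = √1000001 ≈ 1000, ∠ = arctan(1/1000) ≈ 0.06°
quadratic: (j1)² + 4·j1 + 100 = 99 + j4 → |·| ≈ 99.081, ∠ ≈ 2.31°
|G| = 200 · 1000 / 99.081 ≈ 2018.6
Gain = 20 log₁₀(2018.6) ≈ 66.10 dB

66.1 dB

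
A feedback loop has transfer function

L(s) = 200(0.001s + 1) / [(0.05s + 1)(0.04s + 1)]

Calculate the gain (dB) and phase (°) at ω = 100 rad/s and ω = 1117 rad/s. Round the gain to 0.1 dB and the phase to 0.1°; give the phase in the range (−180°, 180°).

ω = 100: 19.6 dB, -148.9°; ω = 1117: -18.4 dB, -129.5°

At ω = 100 rad/s:
zero (1 + j100·0.001) = 1 + j0.1 → |·| ≈ 1.005, ∠ ≈ 5.71°
pole (1 + j100·0.05) = 1 + j5 → |·| ≈ 5.099, ∠ ≈ 78.69°
pole (1 + j100·0.04) = 1 + j4 → |·| ≈ 4.1231, ∠ ≈ 75.96°
|L| = 200 · 1.005 / (5.099 · 4.1231) ≈ 9.5606
Gain = 20 log₁₀(9.5606) ≈ 19.61 dB
∠L = (5.71°) − (78.69° + 75.96°) = -148.94°

At ω = 1117 rad/s:
zero (1 + j1117·0.001) = 1 + j1.117 → |·| ≈ 1.4992, ∠ ≈ 48.16°
pole (1 + j1117·0.05) = 1 + j55.85 → |·| ≈ 55.859, ∠ ≈ 88.97°
pole (1 + j1117·0.04) = 1 + j44.68 → |·| ≈ 44.691, ∠ ≈ 88.72°
|L| = 200 · 1.4992 / (55.859 · 44.691) ≈ 0.12011
Gain = 20 log₁₀(0.12011) ≈ -18.41 dB
∠L = (48.16°) − (88.97° + 88.72°) = -129.53°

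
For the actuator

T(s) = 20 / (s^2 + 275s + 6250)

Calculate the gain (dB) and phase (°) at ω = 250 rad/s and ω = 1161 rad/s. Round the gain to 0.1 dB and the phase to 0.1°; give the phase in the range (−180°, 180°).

ω = 250: -73.0 dB, -129.3°; ω = 1161: -96.8 dB, -166.6°

Substitute s = j250:
Numerator: 20 = 20 + j0
Denominator: (j250)^2 + 275(j250) + 6250 = -56250 + j68750
|N| = √(20² + 0²) ≈ 20, ∠N ≈ 0.00°
|D| = √(56250² + 68750²) ≈ 88829, ∠D ≈ 129.29°
|T| = 20 / 88829 ≈ 0.00022515
Gain = 20 log₁₀(0.00022515) ≈ -72.95 dB
∠T = 0.00° − 129.29° = -129.29°

Substitute s = j1161:
Numerator: 20 = 20 + j0
Denominator: (j1161)^2 + 275(j1161) + 6250 = -1341671 + j319275
|N| = √(20² + 0²) ≈ 20, ∠N ≈ 0.00°
|D| = √(1341671² + 319275²) ≈ 1.3791e+06, ∠D ≈ 166.61°
|T| = 20 / 1.3791e+06 ≈ 1.4502e-05
Gain = 20 log₁₀(1.4502e-05) ≈ -96.77 dB
∠T = 0.00° − 166.61° = -166.61°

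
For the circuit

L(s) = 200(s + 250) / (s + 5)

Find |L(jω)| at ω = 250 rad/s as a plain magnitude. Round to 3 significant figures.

At s = jω = j250:
zero (s+250): 250 + j250 → |·| = √(250²+250²) = √125000 ≈ 353.55, ∠ = arctan(250/250) ≈ 45.00°
pole (s+5): 5 + j250 → |·| = √(5²+250²) = √62525 ≈ 250.05, ∠ = arctan(250/5) ≈ 88.85°
|L| = 200 · 353.55 / 250.05 ≈ 282.78

283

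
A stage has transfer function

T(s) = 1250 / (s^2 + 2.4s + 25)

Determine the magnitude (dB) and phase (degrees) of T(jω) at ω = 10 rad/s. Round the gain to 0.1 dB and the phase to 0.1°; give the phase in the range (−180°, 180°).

24.0 dB, -162.3°

At s = jω = j10:
quadratic: (j10)² + 2.4·j10 + 25 = -75 + j24 → |·| ≈ 78.746, ∠ ≈ 162.26°
|T| = 1250 / 78.746 ≈ 15.874
Gain = 20 log₁₀(15.874) ≈ 24.01 dB
∠T = 0.00° − 162.26° = -162.26°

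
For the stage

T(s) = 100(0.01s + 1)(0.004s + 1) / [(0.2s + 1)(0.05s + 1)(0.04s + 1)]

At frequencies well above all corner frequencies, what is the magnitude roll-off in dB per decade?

Each pole contributes −20 dB/decade at high frequency; each zero contributes +20 dB/decade.
Net: 2 zero(s) − 3 pole(s) → -20 dB/decade.

-20 dB/decade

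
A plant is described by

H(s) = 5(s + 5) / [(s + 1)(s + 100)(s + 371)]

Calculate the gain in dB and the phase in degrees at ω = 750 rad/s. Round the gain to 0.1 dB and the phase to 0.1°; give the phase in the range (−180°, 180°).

-102.1 dB, -146.4°

At s = jω = j750:
zero (s+5): 5 + j750 → |·| = √(5²+750²) = √562525 ≈ 750.02, ∠ = arctan(750/5) ≈ 89.62°
pole (s+1): 1 + j750 → |·| = √(1²+750²) = √562501 ≈ 750, ∠ = arctan(750/1) ≈ 89.92°
pole (s+100): 100 + j750 → |·| = √(100²+750²) = √572500 ≈ 756.64, ∠ = arctan(750/100) ≈ 82.41°
pole (s+371): 371 + j750 → |·| = √(371²+750²) = √700141 ≈ 836.74, ∠ = arctan(750/371) ≈ 63.68°
|H| = 5 · 750.02 / 4.7483e+08 ≈ 7.8978e-06
Gain = 20 log₁₀(7.8978e-06) ≈ -102.05 dB
∠H = 89.62° − 236.01° = -146.39°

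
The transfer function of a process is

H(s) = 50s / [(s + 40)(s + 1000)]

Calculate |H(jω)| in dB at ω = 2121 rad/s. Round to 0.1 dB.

-33.4 dB

At s = jω = j2121:
zero at origin: s = j2121 → |·| = 2121, ∠ = 90.00°
pole (s+40): 40 + j2121 → |·| = √(40²+2121²) = √4500241 ≈ 2121.4, ∠ = arctan(2121/40) ≈ 88.92°
pole (s+1000): 1000 + j2121 → |·| = √(1000²+2121²) = √5498641 ≈ 2344.9, ∠ = arctan(2121/1000) ≈ 64.76°
|H| = 50 · 2121 / 4.9745e+06 ≈ 0.021319
Gain = 20 log₁₀(0.021319) ≈ -33.42 dB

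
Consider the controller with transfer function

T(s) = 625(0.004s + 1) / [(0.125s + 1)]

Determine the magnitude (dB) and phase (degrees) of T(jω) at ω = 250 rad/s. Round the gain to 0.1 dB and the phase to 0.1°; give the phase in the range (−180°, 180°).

29.0 dB, -43.2°

At ω = 250 rad/s:
zero (1 + j250·0.004) = 1 + j1 → |·| ≈ 1.4142, ∠ ≈ 45.00°
pole (1 + j250·0.125) = 1 + j31.25 → |·| ≈ 31.266, ∠ ≈ 88.17°
|T| = 625 · 1.4142 / (31.266) ≈ 28.27
Gain = 20 log₁₀(28.27) ≈ 29.03 dB
∠T = (45.00°) − (88.17°) = -43.17°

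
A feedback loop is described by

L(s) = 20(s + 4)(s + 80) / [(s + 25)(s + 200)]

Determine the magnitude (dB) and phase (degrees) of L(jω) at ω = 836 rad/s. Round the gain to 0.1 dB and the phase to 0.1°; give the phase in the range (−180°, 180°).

At s = jω = j836:
zero (s+4): 4 + j836 → |·| = √(4²+836²) = √698912 ≈ 836.01, ∠ = arctan(836/4) ≈ 89.73°
zero (s+80): 80 + j836 → |·| = √(80²+836²) = √705296 ≈ 839.82, ∠ = arctan(836/80) ≈ 84.53°
pole (s+25): 25 + j836 → |·| = √(25²+836²) = √699521 ≈ 836.37, ∠ = arctan(836/25) ≈ 88.29°
pole (s+200): 200 + j836 → |·| = √(200²+836²) = √738896 ≈ 859.59, ∠ = arctan(836/200) ≈ 76.55°
|L| = 20 · 7.021e+05 / 7.1894e+05 ≈ 19.532
Gain = 20 log₁₀(19.532) ≈ 25.81 dB
∠L = 174.26° − 164.84° = 9.42°

25.8 dB, 9.4°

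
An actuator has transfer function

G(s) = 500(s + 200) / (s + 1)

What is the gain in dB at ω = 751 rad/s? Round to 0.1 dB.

At s = jω = j751:
zero (s+200): 200 + j751 → |·| = √(200²+751²) = √604001 ≈ 777.18, ∠ = arctan(751/200) ≈ 75.09°
pole (s+1): 1 + j751 → |·| = √(1²+751²) = √564002 ≈ 751, ∠ = arctan(751/1) ≈ 89.92°
|G| = 500 · 777.18 / 751 ≈ 517.43
Gain = 20 log₁₀(517.43) ≈ 54.28 dB

54.3 dB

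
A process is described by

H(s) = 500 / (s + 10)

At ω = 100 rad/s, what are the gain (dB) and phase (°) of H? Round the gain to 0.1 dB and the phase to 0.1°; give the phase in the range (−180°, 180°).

Substitute s = j100:
Numerator: 500 = 500 + j0
Denominator: (j100) + 10 = 10 + j100
|N| = √(500² + 0²) ≈ 500, ∠N ≈ 0.00°
|D| = √(10² + 100²) ≈ 100.5, ∠D ≈ 84.29°
|H| = 500 / 100.5 ≈ 4.9751
Gain = 20 log₁₀(4.9751) ≈ 13.94 dB
∠H = 0.00° − 84.29° = -84.29°

13.9 dB, -84.3°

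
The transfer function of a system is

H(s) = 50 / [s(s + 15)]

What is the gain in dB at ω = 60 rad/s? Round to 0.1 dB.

At s = jω = j60:
pole (s+15): 15 + j60 → |·| = √(15²+60²) = √3825 ≈ 61.847, ∠ = arctan(60/15) ≈ 75.96°
pole at origin: |s| = 60, ∠ = 90.00° (in denominator)
|H| = 50 / 3710.8 ≈ 0.013474
Gain = 20 log₁₀(0.013474) ≈ -37.41 dB

-37.4 dB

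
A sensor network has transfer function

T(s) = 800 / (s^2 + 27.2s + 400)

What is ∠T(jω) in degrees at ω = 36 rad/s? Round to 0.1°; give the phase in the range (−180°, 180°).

At s = jω = j36:
quadratic: (j36)² + 27.2·j36 + 400 = -896 + j979.2 → |·| ≈ 1327.3, ∠ ≈ 132.46°
∠T = 0.00° − 132.46° = -132.46°

-132.5°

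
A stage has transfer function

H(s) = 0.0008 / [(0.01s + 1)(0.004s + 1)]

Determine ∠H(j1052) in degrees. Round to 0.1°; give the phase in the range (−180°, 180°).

At ω = 1052 rad/s:
pole (1 + j1052·0.01) = 1 + j10.52 → |·| ≈ 10.567, ∠ ≈ 84.57°
pole (1 + j1052·0.004) = 1 + j4.208 → |·| ≈ 4.3252, ∠ ≈ 76.63°
∠H = (0°) − (84.57° + 76.63°) = -161.20°

-161.2°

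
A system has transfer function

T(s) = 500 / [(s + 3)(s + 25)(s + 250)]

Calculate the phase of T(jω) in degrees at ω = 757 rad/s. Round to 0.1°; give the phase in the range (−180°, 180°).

At s = jω = j757:
pole (s+3): 3 + j757 → |·| = √(3²+757²) = √573058 ≈ 757.01, ∠ = arctan(757/3) ≈ 89.77°
pole (s+25): 25 + j757 → |·| = √(25²+757²) = √573674 ≈ 757.41, ∠ = arctan(757/25) ≈ 88.11°
pole (s+250): 250 + j757 → |·| = √(250²+757²) = √635549 ≈ 797.21, ∠ = arctan(757/250) ≈ 71.72°
∠T = 0.00° − 249.60° = -249.60° ≡ 110.40° (principal value)

110.4°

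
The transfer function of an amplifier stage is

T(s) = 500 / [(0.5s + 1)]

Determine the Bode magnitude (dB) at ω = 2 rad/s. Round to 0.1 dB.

51.0 dB

At ω = 2 rad/s:
pole (1 + j2·0.5) = 1 + j1 → |·| ≈ 1.4142, ∠ ≈ 45.00°
|T| = 500 · 1 / (1.4142) ≈ 353.56
Gain = 20 log₁₀(353.56) ≈ 50.97 dB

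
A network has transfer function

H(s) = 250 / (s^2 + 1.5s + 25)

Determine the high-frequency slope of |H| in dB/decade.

Each pole contributes −20 dB/decade at high frequency; each zero contributes +20 dB/decade.
Net: 0 zero(s) − 2 pole(s) → -40 dB/decade.

-40 dB/decade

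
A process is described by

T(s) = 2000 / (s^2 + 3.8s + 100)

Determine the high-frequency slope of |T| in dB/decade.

-40 dB/decade

Each pole contributes −20 dB/decade at high frequency; each zero contributes +20 dB/decade.
Net: 0 zero(s) − 2 pole(s) → -40 dB/decade.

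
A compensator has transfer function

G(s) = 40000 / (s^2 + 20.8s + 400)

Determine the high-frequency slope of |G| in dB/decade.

Each pole contributes −20 dB/decade at high frequency; each zero contributes +20 dB/decade.
Net: 0 zero(s) − 2 pole(s) → -40 dB/decade.

-40 dB/decade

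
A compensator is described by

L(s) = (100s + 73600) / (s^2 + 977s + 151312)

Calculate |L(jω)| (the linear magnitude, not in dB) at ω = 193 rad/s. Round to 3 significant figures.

0.345

Substitute s = j193:
Numerator: 100(j193) + 73600 = 73600 + j19300
Denominator: (j193)^2 + 977(j193) + 151312 = 114063 + j188561
|N| = √(73600² + 19300²) ≈ 76088, ∠N ≈ 14.69°
|D| = √(114063² + 188561²) ≈ 2.2038e+05, ∠D ≈ 58.83°
|L| = 76088 / 2.2038e+05 ≈ 0.34526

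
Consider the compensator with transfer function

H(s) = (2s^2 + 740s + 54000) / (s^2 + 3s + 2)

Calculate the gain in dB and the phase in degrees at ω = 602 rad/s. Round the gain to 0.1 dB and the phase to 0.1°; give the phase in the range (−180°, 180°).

Substitute s = j602:
Numerator: 2(j602)^2 + 740(j602) + 54000 = -670808 + j445480
Denominator: (j602)^2 + 3(j602) + 2 = -362402 + j1806
|N| = √(670808² + 445480²) ≈ 8.0526e+05, ∠N ≈ 146.41°
|D| = √(362402² + 1806²) ≈ 3.6241e+05, ∠D ≈ 179.71°
|H| = 8.0526e+05 / 3.6241e+05 ≈ 2.222
Gain = 20 log₁₀(2.222) ≈ 6.93 dB
∠H = 146.41° − 179.71° = -33.30°

6.9 dB, -33.3°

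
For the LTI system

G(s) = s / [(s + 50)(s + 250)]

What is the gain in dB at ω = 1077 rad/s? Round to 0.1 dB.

At s = jω = j1077:
zero at origin: s = j1077 → |·| = 1077, ∠ = 90.00°
pole (s+50): 50 + j1077 → |·| = √(50²+1077²) = √1162429 ≈ 1078.2, ∠ = arctan(1077/50) ≈ 87.34°
pole (s+250): 250 + j1077 → |·| = √(250²+1077²) = √1222429 ≈ 1105.6, ∠ = arctan(1077/250) ≈ 76.93°
|G| = 1 · 1077 / 1.1921e+06 ≈ 0.00090345
Gain = 20 log₁₀(0.00090345) ≈ -60.88 dB

-60.9 dB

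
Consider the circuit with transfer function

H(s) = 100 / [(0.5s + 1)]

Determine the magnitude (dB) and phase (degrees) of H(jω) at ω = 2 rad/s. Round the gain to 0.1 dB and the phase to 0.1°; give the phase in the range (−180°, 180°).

At ω = 2 rad/s:
pole (1 + j2·0.5) = 1 + j1 → |·| ≈ 1.4142, ∠ ≈ 45.00°
|H| = 100 · 1 / (1.4142) ≈ 70.711
Gain = 20 log₁₀(70.711) ≈ 36.99 dB
∠H = (0°) − (45.00°) = -45.00°

37.0 dB, -45.0°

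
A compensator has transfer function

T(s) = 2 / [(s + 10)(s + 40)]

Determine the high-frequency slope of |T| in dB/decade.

-40 dB/decade

Each pole contributes −20 dB/decade at high frequency; each zero contributes +20 dB/decade.
Net: 0 zero(s) − 2 pole(s) → -40 dB/decade.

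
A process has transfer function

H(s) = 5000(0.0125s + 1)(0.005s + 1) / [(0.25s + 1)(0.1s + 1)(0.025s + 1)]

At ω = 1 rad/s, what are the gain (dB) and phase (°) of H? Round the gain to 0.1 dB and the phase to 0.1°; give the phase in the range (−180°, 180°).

At ω = 1 rad/s:
zero (1 + j1·0.0125) = 1 + j0.0125 → |·| ≈ 1.0001, ∠ ≈ 0.72°
zero (1 + j1·0.005) = 1 + j0.005 → |·| ≈ 1, ∠ ≈ 0.29°
pole (1 + j1·0.25) = 1 + j0.25 → |·| ≈ 1.0308, ∠ ≈ 14.04°
pole (1 + j1·0.1) = 1 + j0.1 → |·| ≈ 1.005, ∠ ≈ 5.71°
pole (1 + j1·0.025) = 1 + j0.025 → |·| ≈ 1.0003, ∠ ≈ 1.43°
|H| = 5000 · 1.0001 · 1 / (1.0308 · 1.005 · 1.0003) ≈ 4825.5
Gain = 20 log₁₀(4825.5) ≈ 73.67 dB
∠H = (0.72° + 0.29°) − (14.04° + 5.71° + 1.43°) = -20.17°

73.7 dB, -20.2°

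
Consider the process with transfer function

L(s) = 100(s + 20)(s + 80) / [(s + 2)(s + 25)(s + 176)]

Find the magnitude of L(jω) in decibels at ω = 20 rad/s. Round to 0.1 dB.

6.2 dB

At s = jω = j20:
zero (s+20): 20 + j20 → |·| = √(20²+20²) = √800 ≈ 28.284, ∠ = arctan(20/20) ≈ 45.00°
zero (s+80): 80 + j20 → |·| = √(80²+20²) = √6800 ≈ 82.462, ∠ = arctan(20/80) ≈ 14.04°
pole (s+2): 2 + j20 → |·| = √(2²+20²) = √404 ≈ 20.1, ∠ = arctan(20/2) ≈ 84.29°
pole (s+25): 25 + j20 → |·| = √(25²+20²) = √1025 ≈ 32.016, ∠ = arctan(20/25) ≈ 38.66°
pole (s+176): 176 + j20 → |·| = √(176²+20²) = √31376 ≈ 177.13, ∠ = arctan(20/176) ≈ 6.48°
|L| = 100 · 2332.4 / 1.1399e+05 ≈ 2.0461
Gain = 20 log₁₀(2.0461) ≈ 6.22 dB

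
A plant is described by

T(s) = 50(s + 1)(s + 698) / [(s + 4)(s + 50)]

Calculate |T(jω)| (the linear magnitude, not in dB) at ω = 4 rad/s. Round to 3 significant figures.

507

At s = jω = j4:
zero (s+1): 1 + j4 → |·| = √(1²+4²) = √17 ≈ 4.1231, ∠ = arctan(4/1) ≈ 75.96°
zero (s+698): 698 + j4 → |·| = √(698²+4²) = √487220 ≈ 698.01, ∠ = arctan(4/698) ≈ 0.33°
pole (s+4): 4 + j4 → |·| = √(4²+4²) = √32 ≈ 5.6569, ∠ = arctan(4/4) ≈ 45.00°
pole (s+50): 50 + j4 → |·| = √(50²+4²) = √2516 ≈ 50.16, ∠ = arctan(4/50) ≈ 4.57°
|T| = 50 · 2878 / 283.75 ≈ 507.14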